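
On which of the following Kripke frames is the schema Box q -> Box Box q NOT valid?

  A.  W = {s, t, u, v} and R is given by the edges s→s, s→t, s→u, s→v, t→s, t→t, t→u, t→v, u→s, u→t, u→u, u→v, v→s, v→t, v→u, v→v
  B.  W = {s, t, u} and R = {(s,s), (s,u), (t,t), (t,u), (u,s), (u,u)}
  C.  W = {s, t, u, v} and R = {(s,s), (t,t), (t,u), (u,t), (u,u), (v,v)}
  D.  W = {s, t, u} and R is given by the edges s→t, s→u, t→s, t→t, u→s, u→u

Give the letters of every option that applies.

The schema Box q -> Box Box q is axiom 4; it is valid on a frame iff R is transitive.
(A) R is transitive (R is closed under composition), so the schema is valid here.
(B) R is not transitive (t R u and u R s but not t R s), so the schema fails here.
(C) R is transitive (R is closed under composition), so the schema is valid here.
(D) R is not transitive (s R t and t R s but not s R s), so the schema fails here.

B, D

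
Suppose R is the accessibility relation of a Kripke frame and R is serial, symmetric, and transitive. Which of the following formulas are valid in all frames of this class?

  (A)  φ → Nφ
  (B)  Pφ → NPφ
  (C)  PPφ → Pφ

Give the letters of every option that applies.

B, C

A serial symmetric transitive relation is reflexive (take any v with uRv; symmetry gives vRu and transitivity gives uRu), hence an equivalence relation.
(A) φ → Nφ is valid only on frames where every R-edge is a self-loop. Such an R need not be a subset of the identity — not valid.
(B) axiom 5: valid iff R is euclidean. Every such R is euclidean — valid.
(C) PPφ → Pφ is the dual of axiom 4; it is valid on a frame exactly when R is transitive. Every such R is transitive, so valid.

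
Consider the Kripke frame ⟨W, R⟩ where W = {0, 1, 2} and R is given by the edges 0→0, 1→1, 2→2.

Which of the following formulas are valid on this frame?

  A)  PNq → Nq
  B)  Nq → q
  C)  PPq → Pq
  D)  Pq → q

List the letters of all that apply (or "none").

A, B, C, D

R is reflexive: each world relates to itself.
R is transitive: R is closed under composition.
R is euclidean: any two R-successors of the same world are R-related.
R is a subset of the identity: every R-edge is a self-loop.
(A) PNq → Nq is the dual of axiom 5; it is valid on a frame exactly when R is euclidean. R is euclidean, so valid.
(B) Nq → q is axiom T; it is valid on a frame exactly when R is reflexive. R is reflexive, so valid.
(C) PPq → Pq is the dual of axiom 4; it is valid on a frame exactly when R is transitive. R is transitive, so valid.
(D) Pq → q (the converse of T) corresponds to R being a subset of the identity. Here R ⊆ identity, so valid.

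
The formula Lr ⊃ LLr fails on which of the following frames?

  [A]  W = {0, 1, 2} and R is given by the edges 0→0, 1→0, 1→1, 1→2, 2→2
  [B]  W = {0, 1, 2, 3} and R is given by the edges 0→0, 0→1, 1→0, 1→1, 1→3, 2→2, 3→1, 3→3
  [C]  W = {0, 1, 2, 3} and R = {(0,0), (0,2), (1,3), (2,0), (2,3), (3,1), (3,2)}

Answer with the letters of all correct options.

The schema Lr ⊃ LLr is axiom 4; it is valid on a frame iff R is transitive.
(A) R is transitive (R is closed under composition), so the schema is valid here.
(B) R is not transitive (0 R 1 and 1 R 3 but not 0 R 3), so the schema fails here.
(C) R is not transitive (0 R 2 and 2 R 3 but not 0 R 3), so the schema fails here.

B, C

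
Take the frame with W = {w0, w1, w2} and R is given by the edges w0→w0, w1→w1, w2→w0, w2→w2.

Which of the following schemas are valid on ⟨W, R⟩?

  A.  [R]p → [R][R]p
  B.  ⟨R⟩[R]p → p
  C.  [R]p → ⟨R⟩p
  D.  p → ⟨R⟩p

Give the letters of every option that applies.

A, C, D

R is reflexive: each world relates to itself.
R is not symmetric: w2 R w0 but not w0 R w2.
R is transitive: R is closed under composition.
R is serial: every world has an R-successor.
(A) axiom 4: valid iff R is transitive. R is transitive — valid.
(B) ⟨R⟩[R]p → p is the dual of axiom B, which corresponds to symmetry. R is not symmetric — not valid.
(C) [R]p → ⟨R⟩p is axiom D; it is valid on a frame exactly when R is serial. R is serial, so valid.
(D) p → ⟨R⟩p (the dual of axiom T) characterises the reflexive frames. R is reflexive — valid.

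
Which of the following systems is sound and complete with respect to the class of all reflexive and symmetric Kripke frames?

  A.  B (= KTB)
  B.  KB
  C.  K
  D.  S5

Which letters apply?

(A) B (= KTB) is determined by exactly this class.
(B) KB is determined by the class of symmetric frames.
(C) K is determined by the class of arbitrary frames.
(D) S5 is determined by the class of reflexive, symmetric, and transitive frames.

A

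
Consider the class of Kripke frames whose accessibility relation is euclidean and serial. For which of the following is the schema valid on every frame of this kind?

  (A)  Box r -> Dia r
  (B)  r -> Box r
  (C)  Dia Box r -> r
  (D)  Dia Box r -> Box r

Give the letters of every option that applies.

A, D

(A) axiom D: valid iff R is serial. Every such R is serial — valid.
(B) r -> Box r is valid only on frames where every R-edge is a self-loop. Such an R need not be a subset of the identity — not valid.
(C) Dia Box r -> r is the dual of axiom B, which corresponds to symmetry. Such an R need not be symmetric — not valid.
(D) the dual of axiom 5: valid iff R is euclidean. Every such R is euclidean — valid.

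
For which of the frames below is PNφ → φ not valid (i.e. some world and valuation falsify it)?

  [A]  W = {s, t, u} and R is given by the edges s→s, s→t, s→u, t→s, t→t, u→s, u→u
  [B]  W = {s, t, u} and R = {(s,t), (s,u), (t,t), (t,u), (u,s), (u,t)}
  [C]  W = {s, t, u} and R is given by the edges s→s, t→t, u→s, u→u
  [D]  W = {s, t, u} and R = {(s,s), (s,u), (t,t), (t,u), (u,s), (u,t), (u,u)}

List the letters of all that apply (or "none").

The schema PNφ → φ is the dual of axiom B; it is valid on a frame iff R is symmetric.
(A) R is symmetric (every R-edge is matched by its reverse), so the schema is valid here.
(B) R is not symmetric (s R t but not t R s), so the schema fails here.
(C) R is not symmetric (u R s but not s R u), so the schema fails here.
(D) R is symmetric (every R-edge is matched by its reverse), so the schema is valid here.

B, C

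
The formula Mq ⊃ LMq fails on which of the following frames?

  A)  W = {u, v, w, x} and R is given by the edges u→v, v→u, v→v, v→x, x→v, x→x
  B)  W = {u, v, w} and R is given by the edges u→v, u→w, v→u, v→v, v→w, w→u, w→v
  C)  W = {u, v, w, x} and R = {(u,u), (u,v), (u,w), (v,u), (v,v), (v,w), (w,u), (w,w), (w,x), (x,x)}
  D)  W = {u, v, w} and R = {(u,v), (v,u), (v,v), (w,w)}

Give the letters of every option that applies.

The schema Mq ⊃ LMq is axiom 5; it is valid on a frame iff R is euclidean.
(A) R is not euclidean (v R u and v R x but not u R x), so the schema fails here.
(B) R is not euclidean (u R w and u R w but not w R w), so the schema fails here.
(C) R is not euclidean (u R w and u R v but not w R v), so the schema fails here.
(D) R is not euclidean (v R u and v R u but not u R u), so the schema fails here.

A, B, C, D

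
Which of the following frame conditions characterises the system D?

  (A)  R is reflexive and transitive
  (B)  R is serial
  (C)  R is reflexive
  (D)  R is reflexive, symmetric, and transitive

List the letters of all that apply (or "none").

(A) this class determines S4, not D.
(B) D is sound and complete for exactly this class.
(C) this class determines T (= KT), not D.
(D) this class determines S5, not D.

B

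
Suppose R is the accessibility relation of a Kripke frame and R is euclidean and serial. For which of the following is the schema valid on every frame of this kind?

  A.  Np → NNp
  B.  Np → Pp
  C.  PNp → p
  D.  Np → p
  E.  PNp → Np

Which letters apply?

(A) axiom 4: valid iff R is transitive. Such an R need not be transitive — not valid.
(B) Np → Pp is axiom D; it is valid on a frame exactly when R is serial. Every such R is serial, so valid.
(C) PNp → p is the dual of axiom B; it is valid on a frame exactly when R is symmetric. Such an R need not be symmetric, so not valid.
(D) Np → p (axiom T) characterises the reflexive frames. Such an R need not be reflexive — not valid.
(E) PNp → Np (the dual of axiom 5) characterises the euclidean frames. Every such R is euclidean — valid.

B, E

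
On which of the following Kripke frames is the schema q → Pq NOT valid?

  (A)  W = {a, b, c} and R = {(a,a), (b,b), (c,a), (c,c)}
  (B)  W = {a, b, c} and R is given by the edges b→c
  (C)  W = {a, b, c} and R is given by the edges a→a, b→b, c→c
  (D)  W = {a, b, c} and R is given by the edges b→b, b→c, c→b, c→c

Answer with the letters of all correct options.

B, D

The schema q → Pq is the dual of axiom T; it is valid on a frame iff R is reflexive.
(A) R is reflexive (each world relates to itself), so the schema is valid here.
(B) R is not reflexive (not a R a), so the schema fails here.
(C) R is reflexive (each world relates to itself), so the schema is valid here.
(D) R is not reflexive (not a R a), so the schema fails here.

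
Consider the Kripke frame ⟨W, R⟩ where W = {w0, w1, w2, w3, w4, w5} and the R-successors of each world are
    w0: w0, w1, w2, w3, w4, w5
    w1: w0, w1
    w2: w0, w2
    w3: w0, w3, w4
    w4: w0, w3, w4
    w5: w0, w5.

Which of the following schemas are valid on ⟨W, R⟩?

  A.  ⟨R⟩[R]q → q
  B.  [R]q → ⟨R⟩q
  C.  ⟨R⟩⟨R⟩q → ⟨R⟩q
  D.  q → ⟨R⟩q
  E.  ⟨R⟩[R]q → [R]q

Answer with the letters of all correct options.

R is reflexive: each world relates to itself.
R is symmetric: every R-edge is matched by its reverse.
R is not transitive: w1 R w0 and w0 R w2 but not w1 R w2.
R is not euclidean: w0 R w1 and w0 R w2 but not w1 R w2.
R is serial: every world has an R-successor.
(A) ⟨R⟩[R]q → q is the dual of axiom B; it is valid on a frame exactly when R is symmetric. R is symmetric, so valid.
(B) [R]q → ⟨R⟩q (axiom D) characterises the serial frames. R is serial — valid.
(C) ⟨R⟩⟨R⟩q → ⟨R⟩q is the dual of axiom 4, which corresponds to transitivity. R is not transitive — not valid.
(D) q → ⟨R⟩q (the dual of axiom T) characterises the reflexive frames. R is reflexive — valid.
(E) ⟨R⟩[R]q → [R]q (the dual of axiom 5) characterises the euclidean frames. R is not euclidean — not valid.

A, B, D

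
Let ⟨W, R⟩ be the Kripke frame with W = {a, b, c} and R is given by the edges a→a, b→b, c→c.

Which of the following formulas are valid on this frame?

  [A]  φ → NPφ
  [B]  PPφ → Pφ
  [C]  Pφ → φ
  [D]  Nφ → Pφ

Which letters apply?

A, B, C, D

R is symmetric: every R-edge is matched by its reverse.
R is transitive: R is closed under composition.
R is serial: every world has an R-successor.
R is a subset of the identity: every R-edge is a self-loop.
(A) φ → NPφ is axiom B, which corresponds to symmetry. R is symmetric — valid.
(B) PPφ → Pφ (the dual of axiom 4) characterises the transitive frames. R is transitive — valid.
(C) Pφ → φ is valid only on frames where every R-edge is a self-loop. Here R ⊆ identity — valid.
(D) axiom D: valid iff R is serial. R is serial — valid.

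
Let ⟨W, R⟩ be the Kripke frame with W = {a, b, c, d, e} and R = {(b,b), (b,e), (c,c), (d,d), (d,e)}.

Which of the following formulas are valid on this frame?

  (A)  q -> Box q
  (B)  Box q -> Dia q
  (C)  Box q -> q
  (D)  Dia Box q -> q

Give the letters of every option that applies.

R is not reflexive: not a R a.
R is not symmetric: b R e but not e R b.
R is not serial: a has no R-successor.
R is not a subset of the identity: b R e with b ≠ e.
(A) q -> Box q (equivalent to ◇p→p) corresponds to R being a subset of the identity. Here R ⊄ identity, so not valid.
(B) Box q -> Dia q is axiom D; it is valid on a frame exactly when R is serial. R is not serial, so not valid.
(C) Box q -> q is axiom T, which corresponds to reflexivity. R is not reflexive — not valid.
(D) Dia Box q -> q (the dual of axiom B) characterises the symmetric frames. R is not symmetric — not valid.

none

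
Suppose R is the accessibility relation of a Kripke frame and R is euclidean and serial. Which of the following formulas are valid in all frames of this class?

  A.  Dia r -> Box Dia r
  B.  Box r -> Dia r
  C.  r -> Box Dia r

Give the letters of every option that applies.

A, B

(A) axiom 5: valid iff R is euclidean. Every such R is euclidean — valid.
(B) Box r -> Dia r is axiom D, which corresponds to seriality. Every such R is serial — valid.
(C) r -> Box Dia r (axiom B) characterises the symmetric frames. Such an R need not be symmetric — not valid.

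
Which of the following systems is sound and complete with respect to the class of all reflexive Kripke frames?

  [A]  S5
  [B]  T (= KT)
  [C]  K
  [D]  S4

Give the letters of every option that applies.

B

(A) S5 is determined by the class of reflexive, symmetric, and transitive frames.
(B) T (= KT) is determined by exactly this class.
(C) K is determined by the class of arbitrary frames.
(D) S4 is determined by the class of reflexive and transitive frames.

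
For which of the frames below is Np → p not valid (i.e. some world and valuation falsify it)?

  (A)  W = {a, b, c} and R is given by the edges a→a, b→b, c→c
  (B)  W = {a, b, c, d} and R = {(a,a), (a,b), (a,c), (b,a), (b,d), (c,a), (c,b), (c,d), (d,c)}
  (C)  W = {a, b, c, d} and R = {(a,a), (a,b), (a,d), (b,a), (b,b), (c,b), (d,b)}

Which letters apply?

The schema Np → p is axiom T; it is valid on a frame iff R is reflexive.
(A) R is reflexive (each world relates to itself), so the schema is valid here.
(B) R is not reflexive (not b R b), so the schema fails here.
(C) R is not reflexive (not c R c), so the schema fails here.

B, C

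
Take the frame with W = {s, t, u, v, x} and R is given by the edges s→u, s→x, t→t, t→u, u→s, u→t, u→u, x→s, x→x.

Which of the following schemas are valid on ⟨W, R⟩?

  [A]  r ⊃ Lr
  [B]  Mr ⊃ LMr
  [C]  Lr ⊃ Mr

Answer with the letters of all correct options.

none

R is not euclidean: s R u and s R x but not u R x.
R is not serial: v has no R-successor.
R is not a subset of the identity: s R u with s ≠ u.
(A) r ⊃ Lr is valid only on frames where every R-edge is a self-loop. Here R ⊄ identity — not valid.
(B) Mr ⊃ LMr is axiom 5; it is valid on a frame exactly when R is euclidean. R is not euclidean, so not valid.
(C) Lr ⊃ Mr is axiom D; it is valid on a frame exactly when R is serial. R is not serial, so not valid.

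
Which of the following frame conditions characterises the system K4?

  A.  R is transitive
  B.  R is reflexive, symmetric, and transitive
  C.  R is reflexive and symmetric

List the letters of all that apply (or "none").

(A) K4 is sound and complete for exactly this class.
(B) this class determines S5, not K4.
(C) this class determines B (= KTB), not K4.

A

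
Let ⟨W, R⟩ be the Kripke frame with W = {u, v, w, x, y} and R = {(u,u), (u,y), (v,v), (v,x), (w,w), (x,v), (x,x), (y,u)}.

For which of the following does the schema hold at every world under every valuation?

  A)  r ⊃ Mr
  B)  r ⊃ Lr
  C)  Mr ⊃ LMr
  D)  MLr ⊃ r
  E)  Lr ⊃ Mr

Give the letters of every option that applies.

R is not reflexive: not y R y.
R is symmetric: every R-edge is matched by its reverse.
R is not euclidean: u R y and u R y but not y R y.
R is serial: every world has an R-successor.
R is not a subset of the identity: u R y with u ≠ y.
(A) r ⊃ Mr is the dual of axiom T; it is valid on a frame exactly when R is reflexive. R is not reflexive, so not valid.
(B) r ⊃ Lr is equivalent to ◇p→p; it holds exactly when R ⊆ identity. Here R ⊄ identity — not valid.
(C) Mr ⊃ LMr is axiom 5, which corresponds to the euclidean property. R is not euclidean — not valid.
(D) MLr ⊃ r (the dual of axiom B) characterises the symmetric frames. R is symmetric — valid.
(E) Lr ⊃ Mr is axiom D, which corresponds to seriality. R is serial — valid.

D, E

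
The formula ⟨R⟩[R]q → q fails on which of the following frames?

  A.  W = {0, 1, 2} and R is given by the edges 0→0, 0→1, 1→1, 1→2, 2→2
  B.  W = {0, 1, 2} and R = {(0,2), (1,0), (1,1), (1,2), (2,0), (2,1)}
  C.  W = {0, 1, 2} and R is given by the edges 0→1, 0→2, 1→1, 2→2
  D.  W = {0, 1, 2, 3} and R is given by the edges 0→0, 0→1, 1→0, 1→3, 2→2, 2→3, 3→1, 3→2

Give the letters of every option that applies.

The schema ⟨R⟩[R]q → q is the dual of axiom B; it is valid on a frame iff R is symmetric.
(A) R is not symmetric (0 R 1 but not 1 R 0), so the schema fails here.
(B) R is not symmetric (1 R 0 but not 0 R 1), so the schema fails here.
(C) R is not symmetric (0 R 1 but not 1 R 0), so the schema fails here.
(D) R is symmetric (every R-edge is matched by its reverse), so the schema is valid here.

A, B, C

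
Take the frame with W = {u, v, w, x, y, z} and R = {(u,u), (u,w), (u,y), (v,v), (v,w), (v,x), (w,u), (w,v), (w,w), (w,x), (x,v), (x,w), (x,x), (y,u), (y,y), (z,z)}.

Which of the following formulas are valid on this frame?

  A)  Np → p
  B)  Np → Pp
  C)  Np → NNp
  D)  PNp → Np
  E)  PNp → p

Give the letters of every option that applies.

R is reflexive: each world relates to itself.
R is symmetric: every R-edge is matched by its reverse.
R is not transitive: u R w and w R v but not u R v.
R is not euclidean: u R w and u R y but not w R y.
R is serial: every world has an R-successor.
(A) Np → p (axiom T) characterises the reflexive frames. R is reflexive — valid.
(B) axiom D: valid iff R is serial. R is serial — valid.
(C) Np → NNp is axiom 4; it is valid on a frame exactly when R is transitive. R is not transitive, so not valid.
(D) PNp → Np is the dual of axiom 5; it is valid on a frame exactly when R is euclidean. R is not euclidean, so not valid.
(E) the dual of axiom B: valid iff R is symmetric. R is symmetric — valid.

A, B, E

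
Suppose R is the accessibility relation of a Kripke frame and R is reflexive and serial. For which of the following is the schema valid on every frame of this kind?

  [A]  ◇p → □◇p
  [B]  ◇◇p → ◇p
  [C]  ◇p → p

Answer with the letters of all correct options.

(A) axiom 5: valid iff R is euclidean. Such an R need not be euclidean — not valid.
(B) ◇◇p → ◇p is the dual of axiom 4; it is valid on a frame exactly when R is transitive. Such an R need not be transitive, so not valid.
(C) ◇p → p is the converse of T; it holds exactly when R ⊆ identity. Such an R need not be a subset of the identity — not valid.

none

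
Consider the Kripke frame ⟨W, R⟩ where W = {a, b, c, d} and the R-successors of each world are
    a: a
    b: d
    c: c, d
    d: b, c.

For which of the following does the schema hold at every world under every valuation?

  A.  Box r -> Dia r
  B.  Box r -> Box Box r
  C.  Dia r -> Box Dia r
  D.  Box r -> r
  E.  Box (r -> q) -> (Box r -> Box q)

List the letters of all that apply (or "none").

A, E

R is not reflexive: not b R b.
R is not transitive: b R d and d R b but not b R b.
R is not euclidean: d R b and d R c but not b R c.
R is serial: every world has an R-successor.
(A) axiom D: valid iff R is serial. R is serial — valid.
(B) axiom 4: valid iff R is transitive. R is not transitive — not valid.
(C) Dia r -> Box Dia r is axiom 5, which corresponds to the euclidean property. R is not euclidean — not valid.
(D) Box r -> r (axiom T) characterises the reflexive frames. R is not reflexive — not valid.
(E) Box (r -> q) -> (Box r -> Box q) is the K axiom; it holds on all frames — valid.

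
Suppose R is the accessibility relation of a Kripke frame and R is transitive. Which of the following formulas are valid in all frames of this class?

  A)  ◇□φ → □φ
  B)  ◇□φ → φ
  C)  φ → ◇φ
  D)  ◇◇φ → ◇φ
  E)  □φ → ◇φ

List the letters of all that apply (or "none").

(A) ◇□φ → □φ is the dual of axiom 5, which corresponds to the euclidean property. Such an R need not be euclidean — not valid.
(B) ◇□φ → φ (the dual of axiom B) characterises the symmetric frames. Such an R need not be symmetric — not valid.
(C) φ → ◇φ is the dual of axiom T, which corresponds to reflexivity. Such an R need not be reflexive — not valid.
(D) ◇◇φ → ◇φ (the dual of axiom 4) characterises the transitive frames. Every such R is transitive — valid.
(E) □φ → ◇φ is axiom D, which corresponds to seriality. Such an R need not be serial — not valid.

D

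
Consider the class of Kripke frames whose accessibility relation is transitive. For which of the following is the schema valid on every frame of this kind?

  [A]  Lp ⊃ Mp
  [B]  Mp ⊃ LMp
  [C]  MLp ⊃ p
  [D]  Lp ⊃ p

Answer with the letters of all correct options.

(A) Lp ⊃ Mp (axiom D) characterises the serial frames. Such an R need not be serial — not valid.
(B) Mp ⊃ LMp is axiom 5; it is valid on a frame exactly when R is euclidean. Such an R need not be euclidean, so not valid.
(C) the dual of axiom B: valid iff R is symmetric. Such an R need not be symmetric — not valid.
(D) Lp ⊃ p (axiom T) characterises the reflexive frames. Such an R need not be reflexive — not valid.

none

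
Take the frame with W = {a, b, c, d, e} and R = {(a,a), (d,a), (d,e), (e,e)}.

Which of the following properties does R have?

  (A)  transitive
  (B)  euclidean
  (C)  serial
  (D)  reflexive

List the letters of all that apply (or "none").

A

(A) transitive: R is closed under composition.
(B) not euclidean: d R a and d R e but not a R e.
(C) not serial: b has no R-successor.
(D) not reflexive: not b R b.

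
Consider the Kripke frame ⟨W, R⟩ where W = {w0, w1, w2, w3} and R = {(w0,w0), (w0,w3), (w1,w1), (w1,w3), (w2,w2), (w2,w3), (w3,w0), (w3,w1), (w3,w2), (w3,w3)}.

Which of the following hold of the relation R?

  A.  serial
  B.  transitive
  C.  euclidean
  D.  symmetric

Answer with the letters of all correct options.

A, D

(A) serial: every world has an R-successor.
(B) not transitive: w0 R w3 and w3 R w1 but not w0 R w1.
(C) not euclidean: w3 R w0 and w3 R w1 but not w0 R w1.
(D) symmetric: every R-edge is matched by its reverse.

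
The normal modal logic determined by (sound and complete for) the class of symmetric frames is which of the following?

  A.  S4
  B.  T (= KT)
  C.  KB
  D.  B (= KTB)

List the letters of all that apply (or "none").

(A) S4 is determined by the class of reflexive and transitive frames.
(B) T (= KT) is determined by the class of reflexive frames.
(C) KB is determined by exactly this class.
(D) B (= KTB) is determined by the class of reflexive and symmetric frames.

C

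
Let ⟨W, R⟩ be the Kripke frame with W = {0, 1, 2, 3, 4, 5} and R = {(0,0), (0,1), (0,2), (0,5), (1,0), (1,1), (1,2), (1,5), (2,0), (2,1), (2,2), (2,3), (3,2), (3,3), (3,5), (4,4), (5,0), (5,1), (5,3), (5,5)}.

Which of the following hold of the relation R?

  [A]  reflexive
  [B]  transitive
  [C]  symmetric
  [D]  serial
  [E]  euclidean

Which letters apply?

A, C, D

(A) reflexive: each world relates to itself.
(B) not transitive: 0 R 2 and 2 R 3 but not 0 R 3.
(C) symmetric: every R-edge is matched by its reverse.
(D) serial: every world has an R-successor.
(E) not euclidean: 0 R 2 and 0 R 5 but not 2 R 5.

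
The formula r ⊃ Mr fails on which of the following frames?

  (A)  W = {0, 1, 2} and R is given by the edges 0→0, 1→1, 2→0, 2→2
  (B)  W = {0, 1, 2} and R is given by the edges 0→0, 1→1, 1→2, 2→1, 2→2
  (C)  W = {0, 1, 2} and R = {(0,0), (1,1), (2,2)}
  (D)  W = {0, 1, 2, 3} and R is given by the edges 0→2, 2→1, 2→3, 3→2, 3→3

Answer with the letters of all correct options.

D

The schema r ⊃ Mr is the dual of axiom T; it is valid on a frame iff R is reflexive.
(A) R is reflexive (each world relates to itself), so the schema is valid here.
(B) R is reflexive (each world relates to itself), so the schema is valid here.
(C) R is reflexive (each world relates to itself), so the schema is valid here.
(D) R is not reflexive (not 0 R 0), so the schema fails here.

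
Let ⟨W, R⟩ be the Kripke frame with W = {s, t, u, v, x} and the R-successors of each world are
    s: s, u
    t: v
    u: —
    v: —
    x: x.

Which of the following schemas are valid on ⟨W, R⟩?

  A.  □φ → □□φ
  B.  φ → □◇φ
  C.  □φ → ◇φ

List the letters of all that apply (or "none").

A

R is not symmetric: s R u but not u R s.
R is transitive: R is closed under composition.
R is not serial: u has no R-successor.
(A) □φ → □□φ (axiom 4) characterises the transitive frames. R is transitive — valid.
(B) φ → □◇φ is axiom B, which corresponds to symmetry. R is not symmetric — not valid.
(C) □φ → ◇φ (axiom D) characterises the serial frames. R is not serial — not valid.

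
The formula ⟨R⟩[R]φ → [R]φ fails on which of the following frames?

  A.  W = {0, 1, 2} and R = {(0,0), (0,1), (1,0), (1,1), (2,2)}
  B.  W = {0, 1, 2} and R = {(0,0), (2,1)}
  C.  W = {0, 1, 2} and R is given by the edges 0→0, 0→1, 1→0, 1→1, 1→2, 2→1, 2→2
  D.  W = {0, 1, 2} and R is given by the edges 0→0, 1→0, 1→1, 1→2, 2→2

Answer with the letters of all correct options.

The schema ⟨R⟩[R]φ → [R]φ is the dual of axiom 5; it is valid on a frame iff R is euclidean.
(A) R is euclidean (any two R-successors of the same world are R-related), so the schema is valid here.
(B) R is not euclidean (2 R 1 and 2 R 1 but not 1 R 1), so the schema fails here.
(C) R is not euclidean (1 R 0 and 1 R 2 but not 0 R 2), so the schema fails here.
(D) R is not euclidean (1 R 0 and 1 R 1 but not 0 R 1), so the schema fails here.

B, C, D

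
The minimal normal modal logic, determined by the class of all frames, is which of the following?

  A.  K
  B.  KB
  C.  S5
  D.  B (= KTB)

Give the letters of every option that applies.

A

(A) K is determined by exactly this class.
(B) KB is determined by the class of symmetric frames.
(C) S5 is determined by the class of reflexive, symmetric, and transitive frames.
(D) B (= KTB) is determined by the class of reflexive and symmetric frames.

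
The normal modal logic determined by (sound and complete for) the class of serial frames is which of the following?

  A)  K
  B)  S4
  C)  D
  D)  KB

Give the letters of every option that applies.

C

(A) K is determined by the class of arbitrary frames.
(B) S4 is determined by the class of reflexive and transitive frames.
(C) D is determined by exactly this class.
(D) KB is determined by the class of symmetric frames.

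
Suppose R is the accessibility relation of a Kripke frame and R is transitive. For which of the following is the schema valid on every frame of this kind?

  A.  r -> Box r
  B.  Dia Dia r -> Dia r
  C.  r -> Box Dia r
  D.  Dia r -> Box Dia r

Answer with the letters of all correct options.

B

(A) r -> Box r is valid only on frames where every R-edge is a self-loop. Such an R need not be a subset of the identity — not valid.
(B) Dia Dia r -> Dia r is the dual of axiom 4, which corresponds to transitivity. Every such R is transitive — valid.
(C) axiom B: valid iff R is symmetric. Such an R need not be symmetric — not valid.
(D) axiom 5: valid iff R is euclidean. Such an R need not be euclidean — not valid.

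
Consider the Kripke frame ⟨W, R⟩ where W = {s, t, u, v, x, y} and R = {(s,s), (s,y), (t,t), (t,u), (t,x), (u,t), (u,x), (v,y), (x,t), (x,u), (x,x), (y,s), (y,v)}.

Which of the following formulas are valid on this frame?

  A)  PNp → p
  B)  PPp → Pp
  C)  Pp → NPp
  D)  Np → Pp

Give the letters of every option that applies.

A, D

R is symmetric: every R-edge is matched by its reverse.
R is not transitive: s R y and y R v but not s R v.
R is not euclidean: y R s and y R v but not s R v.
R is serial: every world has an R-successor.
(A) PNp → p (the dual of axiom B) characterises the symmetric frames. R is symmetric — valid.
(B) the dual of axiom 4: valid iff R is transitive. R is not transitive — not valid.
(C) Pp → NPp (axiom 5) characterises the euclidean frames. R is not euclidean — not valid.
(D) Np → Pp is axiom D, which corresponds to seriality. R is serial — valid.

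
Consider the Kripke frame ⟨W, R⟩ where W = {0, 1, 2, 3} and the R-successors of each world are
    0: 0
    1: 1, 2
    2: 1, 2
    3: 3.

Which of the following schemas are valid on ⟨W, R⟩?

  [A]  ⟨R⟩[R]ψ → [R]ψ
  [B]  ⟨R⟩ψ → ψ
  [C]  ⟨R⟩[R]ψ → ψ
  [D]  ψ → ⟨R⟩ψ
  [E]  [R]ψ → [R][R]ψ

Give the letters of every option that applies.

R is reflexive: each world relates to itself.
R is symmetric: every R-edge is matched by its reverse.
R is transitive: R is closed under composition.
R is euclidean: any two R-successors of the same world are R-related.
R is not a subset of the identity: 1 R 2 with 1 ≠ 2.
(A) the dual of axiom 5: valid iff R is euclidean. R is euclidean — valid.
(B) ⟨R⟩ψ → ψ (the converse of T) corresponds to R being a subset of the identity. Here R ⊄ identity, so not valid.
(C) ⟨R⟩[R]ψ → ψ (the dual of axiom B) characterises the symmetric frames. R is symmetric — valid.
(D) ψ → ⟨R⟩ψ is the dual of axiom T, which corresponds to reflexivity. R is reflexive — valid.
(E) [R]ψ → [R][R]ψ (axiom 4) characterises the transitive frames. R is transitive — valid.

A, C, D, E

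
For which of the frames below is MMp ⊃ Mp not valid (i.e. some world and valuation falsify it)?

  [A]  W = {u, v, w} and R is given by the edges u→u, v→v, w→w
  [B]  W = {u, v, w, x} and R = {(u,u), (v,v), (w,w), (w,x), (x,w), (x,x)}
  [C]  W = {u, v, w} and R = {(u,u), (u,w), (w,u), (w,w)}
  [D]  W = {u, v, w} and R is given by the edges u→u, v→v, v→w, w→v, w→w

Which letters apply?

none

The schema MMp ⊃ Mp is the dual of axiom 4; it is valid on a frame iff R is transitive.
(A) R is transitive (R is closed under composition), so the schema is valid here.
(B) R is transitive (R is closed under composition), so the schema is valid here.
(C) R is transitive (R is closed under composition), so the schema is valid here.
(D) R is transitive (R is closed under composition), so the schema is valid here.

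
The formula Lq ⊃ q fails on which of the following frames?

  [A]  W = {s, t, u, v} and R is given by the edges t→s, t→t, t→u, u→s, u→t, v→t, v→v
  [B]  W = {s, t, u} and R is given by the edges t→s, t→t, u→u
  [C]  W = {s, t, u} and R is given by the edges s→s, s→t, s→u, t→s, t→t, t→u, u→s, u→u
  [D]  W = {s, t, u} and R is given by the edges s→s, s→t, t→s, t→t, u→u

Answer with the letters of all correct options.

The schema Lq ⊃ q is axiom T; it is valid on a frame iff R is reflexive.
(A) R is not reflexive (not s R s), so the schema fails here.
(B) R is not reflexive (not s R s), so the schema fails here.
(C) R is reflexive (each world relates to itself), so the schema is valid here.
(D) R is reflexive (each world relates to itself), so the schema is valid here.

A, B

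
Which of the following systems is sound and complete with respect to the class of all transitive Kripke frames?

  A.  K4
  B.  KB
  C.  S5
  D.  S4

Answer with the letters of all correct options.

A

(A) K4 is determined by exactly this class.
(B) KB is determined by the class of symmetric frames.
(C) S5 is determined by the class of reflexive, symmetric, and transitive frames.
(D) S4 is determined by the class of reflexive and transitive frames.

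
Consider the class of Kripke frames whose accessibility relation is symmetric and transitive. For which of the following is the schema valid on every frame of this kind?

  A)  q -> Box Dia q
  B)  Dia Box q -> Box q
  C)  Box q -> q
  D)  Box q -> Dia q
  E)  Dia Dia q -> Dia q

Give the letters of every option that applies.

A symmetric transitive relation is euclidean (uRv and uRw give vRu by symmetry, then vRw by transitivity).
(A) q -> Box Dia q (axiom B) characterises the symmetric frames. Every such R is symmetric — valid.
(B) Dia Box q -> Box q is the dual of axiom 5; it is valid on a frame exactly when R is euclidean. Every such R is euclidean, so valid.
(C) axiom T: valid iff R is reflexive. Such an R need not be reflexive — not valid.
(D) Box q -> Dia q is axiom D, which corresponds to seriality. Such an R need not be serial — not valid.
(E) Dia Dia q -> Dia q is the dual of axiom 4, which corresponds to transitivity. Every such R is transitive — valid.

A, B, E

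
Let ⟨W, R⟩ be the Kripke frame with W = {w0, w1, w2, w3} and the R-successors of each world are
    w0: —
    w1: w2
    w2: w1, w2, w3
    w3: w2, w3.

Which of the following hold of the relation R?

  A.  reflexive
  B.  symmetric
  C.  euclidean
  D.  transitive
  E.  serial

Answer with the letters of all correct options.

(A) not reflexive: not w0 R w0.
(B) symmetric: every R-edge is matched by its reverse.
(C) not euclidean: w2 R w1 and w2 R w3 but not w1 R w3.
(D) not transitive: w1 R w2 and w2 R w1 but not w1 R w1.
(E) not serial: w0 has no R-successor.

B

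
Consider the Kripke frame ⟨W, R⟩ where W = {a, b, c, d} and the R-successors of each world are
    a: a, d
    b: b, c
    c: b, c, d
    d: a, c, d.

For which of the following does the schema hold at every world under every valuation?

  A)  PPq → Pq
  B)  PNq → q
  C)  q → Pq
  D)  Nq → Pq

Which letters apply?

B, C, D

R is reflexive: each world relates to itself.
R is symmetric: every R-edge is matched by its reverse.
R is not transitive: a R d and d R c but not a R c.
R is serial: every world has an R-successor.
(A) the dual of axiom 4: valid iff R is transitive. R is not transitive — not valid.
(B) PNq → q is the dual of axiom B, which corresponds to symmetry. R is symmetric — valid.
(C) q → Pq is the dual of axiom T; it is valid on a frame exactly when R is reflexive. R is reflexive, so valid.
(D) Nq → Pq is axiom D, which corresponds to seriality. R is serial — valid.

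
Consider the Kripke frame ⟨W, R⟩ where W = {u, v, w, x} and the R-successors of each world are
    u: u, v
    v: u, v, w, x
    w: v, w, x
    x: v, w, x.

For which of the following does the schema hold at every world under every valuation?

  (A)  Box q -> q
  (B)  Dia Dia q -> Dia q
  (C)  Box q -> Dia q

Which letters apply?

R is reflexive: each world relates to itself.
R is not transitive: u R v and v R w but not u R w.
R is serial: every world has an R-successor.
(A) Box q -> q (axiom T) characterises the reflexive frames. R is reflexive — valid.
(B) Dia Dia q -> Dia q (the dual of axiom 4) characterises the transitive frames. R is not transitive — not valid.
(C) axiom D: valid iff R is serial. R is serial — valid.

A, C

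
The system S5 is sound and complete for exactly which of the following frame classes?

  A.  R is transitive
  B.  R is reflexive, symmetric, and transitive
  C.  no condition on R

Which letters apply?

(A) this class determines K4, not S5.
(B) S5 is sound and complete for exactly this class.
(C) this class determines K, not S5.

B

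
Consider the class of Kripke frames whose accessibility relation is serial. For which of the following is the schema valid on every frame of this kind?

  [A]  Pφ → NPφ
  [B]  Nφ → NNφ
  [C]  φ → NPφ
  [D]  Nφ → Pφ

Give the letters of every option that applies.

(A) axiom 5: valid iff R is euclidean. Such an R need not be euclidean — not valid.
(B) Nφ → NNφ is axiom 4, which corresponds to transitivity. Such an R need not be transitive — not valid.
(C) φ → NPφ is axiom B, which corresponds to symmetry. Such an R need not be symmetric — not valid.
(D) Nφ → Pφ is axiom D, which corresponds to seriality. Every such R is serial — valid.

D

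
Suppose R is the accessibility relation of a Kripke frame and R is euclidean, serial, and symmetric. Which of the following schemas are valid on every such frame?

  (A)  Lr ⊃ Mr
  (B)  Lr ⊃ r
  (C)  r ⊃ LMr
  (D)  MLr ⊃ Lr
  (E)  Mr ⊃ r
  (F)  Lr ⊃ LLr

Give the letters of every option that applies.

Serial, symmetric and euclidean together give transitive (from symmetry + euclidean) and then reflexive; the relation is an equivalence.
(A) Lr ⊃ Mr is axiom D; it is valid on a frame exactly when R is serial. Every such R is serial, so valid.
(B) axiom T: valid iff R is reflexive. Every such R is reflexive — valid.
(C) r ⊃ LMr is axiom B, which corresponds to symmetry. Every such R is symmetric — valid.
(D) the dual of axiom 5: valid iff R is euclidean. Every such R is euclidean — valid.
(E) Mr ⊃ r is the converse of T; it holds exactly when R ⊆ identity. Such an R need not be a subset of the identity — not valid.
(F) Lr ⊃ LLr is axiom 4, which corresponds to transitivity. Every such R is transitive — valid.

A, B, C, D, F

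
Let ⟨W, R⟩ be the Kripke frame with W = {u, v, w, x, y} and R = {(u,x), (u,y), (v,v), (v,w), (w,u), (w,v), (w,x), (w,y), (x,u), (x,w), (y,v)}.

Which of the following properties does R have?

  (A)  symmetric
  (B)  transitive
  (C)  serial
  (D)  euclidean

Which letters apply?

(A) not symmetric: u R y but not y R u.
(B) not transitive: u R x and x R u but not u R u.
(C) serial: every world has an R-successor.
(D) not euclidean: u R x and u R y but not x R y.

C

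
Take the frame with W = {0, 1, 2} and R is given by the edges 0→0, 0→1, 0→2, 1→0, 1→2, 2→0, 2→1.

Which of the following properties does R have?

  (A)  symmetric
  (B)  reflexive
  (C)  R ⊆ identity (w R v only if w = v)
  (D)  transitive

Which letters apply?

(A) symmetric: every R-edge is matched by its reverse.
(B) not reflexive: not 1 R 1.
(C) not ⊆ identity: 0 R 1 with 0 ≠ 1.
(D) not transitive: 1 R 0 and 0 R 1 but not 1 R 1.

A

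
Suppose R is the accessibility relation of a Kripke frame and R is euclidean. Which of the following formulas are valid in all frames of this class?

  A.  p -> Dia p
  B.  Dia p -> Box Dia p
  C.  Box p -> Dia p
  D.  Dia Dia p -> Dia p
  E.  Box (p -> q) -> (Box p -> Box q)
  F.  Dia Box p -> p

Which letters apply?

B, E

(A) p -> Dia p is the dual of axiom T; it is valid on a frame exactly when R is reflexive. Such an R need not be reflexive, so not valid.
(B) Dia p -> Box Dia p is axiom 5, which corresponds to the euclidean property. Every such R is euclidean — valid.
(C) axiom D: valid iff R is serial. Such an R need not be serial — not valid.
(D) the dual of axiom 4: valid iff R is transitive. Such an R need not be transitive — not valid.
(E) Box (p -> q) -> (Box p -> Box q) is the K axiom; it holds on all frames — valid.
(F) Dia Box p -> p (the dual of axiom B) characterises the symmetric frames. Such an R need not be symmetric — not valid.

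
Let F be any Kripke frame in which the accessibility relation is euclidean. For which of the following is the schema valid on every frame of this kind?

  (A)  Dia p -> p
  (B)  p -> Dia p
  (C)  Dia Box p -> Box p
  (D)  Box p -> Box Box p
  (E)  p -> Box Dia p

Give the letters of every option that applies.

(A) Dia p -> p (the converse of T) corresponds to R being a subset of the identity. Such an R need not be a subset of the identity, so not valid.
(B) p -> Dia p is the dual of axiom T; it is valid on a frame exactly when R is reflexive. Such an R need not be reflexive, so not valid.
(C) Dia Box p -> Box p (the dual of axiom 5) characterises the euclidean frames. Every such R is euclidean — valid.
(D) Box p -> Box Box p is axiom 4, which corresponds to transitivity. Such an R need not be transitive — not valid.
(E) p -> Box Dia p is axiom B, which corresponds to symmetry. Such an R need not be symmetric — not valid.

C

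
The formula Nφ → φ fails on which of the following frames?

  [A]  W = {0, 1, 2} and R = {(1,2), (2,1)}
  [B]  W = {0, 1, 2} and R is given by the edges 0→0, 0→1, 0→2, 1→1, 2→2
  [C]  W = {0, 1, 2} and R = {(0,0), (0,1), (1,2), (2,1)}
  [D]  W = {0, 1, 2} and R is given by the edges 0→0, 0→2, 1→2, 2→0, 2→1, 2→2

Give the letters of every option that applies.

A, C, D

The schema Nφ → φ is axiom T; it is valid on a frame iff R is reflexive.
(A) R is not reflexive (not 0 R 0), so the schema fails here.
(B) R is reflexive (each world relates to itself), so the schema is valid here.
(C) R is not reflexive (not 1 R 1), so the schema fails here.
(D) R is not reflexive (not 1 R 1), so the schema fails here.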